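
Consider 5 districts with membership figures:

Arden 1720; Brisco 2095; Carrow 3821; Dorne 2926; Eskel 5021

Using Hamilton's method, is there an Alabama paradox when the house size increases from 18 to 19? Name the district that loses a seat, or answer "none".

At 18 seats: Arden 2, Brisco 3, Carrow 4, Dorne 3, Eskel 6.
At 19 seats: Arden 2, Brisco 2, Carrow 5, Dorne 4, Eskel 6.
Brisco drops from 3 to 2.

Brisco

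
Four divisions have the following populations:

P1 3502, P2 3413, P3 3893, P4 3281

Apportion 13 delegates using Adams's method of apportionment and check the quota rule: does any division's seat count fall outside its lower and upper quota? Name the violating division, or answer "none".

Standard quotas: P1 3.231, P2 3.149, P3 3.592, P4 3.027.
Adams allocation: P1 3, P2 3, P3 4, P4 3.
Every allocation lies between the lower and upper quota.

none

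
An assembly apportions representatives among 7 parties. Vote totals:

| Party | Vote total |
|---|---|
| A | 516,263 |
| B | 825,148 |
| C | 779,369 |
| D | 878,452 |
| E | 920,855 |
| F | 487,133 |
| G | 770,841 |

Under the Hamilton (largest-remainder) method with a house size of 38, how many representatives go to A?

4

The standard divisor is 5178061/38 ≈ 136264.763.
Standard quotas: A 3.7887, B 6.0555, C 5.7195, D 6.4467, E 6.7578, F 3.5749, G 5.6569.
Lower quotas: A 3, B 6, C 5, D 6, E 6, F 3, G 5 (sum 34, leaving 4 seats).
Remainders in descending order: A 0.7887, E 0.7578, C 0.7195, G 0.6569, F 0.5749, D 0.4467, B 0.0555.
The surplus seats go to A, E, C, G.
A receives 4.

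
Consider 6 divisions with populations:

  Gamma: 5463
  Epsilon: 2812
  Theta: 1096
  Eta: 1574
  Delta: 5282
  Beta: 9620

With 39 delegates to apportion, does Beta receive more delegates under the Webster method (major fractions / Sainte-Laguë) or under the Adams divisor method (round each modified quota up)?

Webster: Gamma 8, Epsilon 4, Theta 2, Eta 2, Delta 8, Beta 15.
Adams: Gamma 8, Epsilon 4, Theta 2, Eta 3, Delta 8, Beta 14.
Beta gets 15 under Webster and 14 under Adams.

Webster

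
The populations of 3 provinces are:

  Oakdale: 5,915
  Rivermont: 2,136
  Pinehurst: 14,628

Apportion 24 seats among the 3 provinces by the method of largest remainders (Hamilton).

Oakdale: 6, Rivermont: 2, Pinehurst: 16

The standard divisor is 22679/24 ≈ 944.958.
Standard quotas: Oakdale 6.2595, Rivermont 2.2604, Pinehurst 15.4800.
Lower quotas: Oakdale 6, Rivermont 2, Pinehurst 15 (sum 23, leaving 1 seat).
Remainders in descending order: Pinehurst 0.4800, Rivermont 0.2604, Oakdale 0.2595.
Largest remainder: Pinehurst receives the extra seat.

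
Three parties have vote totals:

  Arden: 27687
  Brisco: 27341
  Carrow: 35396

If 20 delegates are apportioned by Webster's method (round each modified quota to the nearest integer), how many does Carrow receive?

Standard divisor 90424/20 ≈ 4521.2; standard quotas: Arden 6.124, Brisco 6.047, Carrow 7.829.
Rounding to the nearest integer gives Arden 6, Brisco 6, Carrow 8 — total 20, matching the house size, so no adjustment is needed.
Carrow receives 8.

8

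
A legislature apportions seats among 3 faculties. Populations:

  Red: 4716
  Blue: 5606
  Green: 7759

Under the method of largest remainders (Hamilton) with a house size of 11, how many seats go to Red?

Total 18081; standard divisor 18081/11 ≈ 1643.727.
Standard quotas: Red 2.8691, Blue 3.4105, Green 4.7204.
Lower quotas: Red 2, Blue 3, Green 4 (sum 9, leaving 2 seats).
Remainders in descending order: Red 0.8691, Green 0.7204, Blue 0.4105.
Largest remainders: Red, Green receive the extra seats.
Red receives 3.

3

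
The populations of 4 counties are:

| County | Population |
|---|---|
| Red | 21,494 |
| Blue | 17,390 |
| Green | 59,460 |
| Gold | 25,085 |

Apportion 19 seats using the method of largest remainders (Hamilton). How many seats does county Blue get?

3

Standard divisor: 123429 ÷ 19 ≈ 6496.263.
Standard quotas: Red 3.3087, Blue 2.6769, Green 9.1530, Gold 3.8615.
Lower quotas: Red 3, Blue 2, Green 9, Gold 3 (sum 17, leaving 2 seats).
Remainders in descending order: Gold 0.8615, Blue 0.6769, Red 0.3087, Green 0.1530.
Largest remainders: Gold, Blue receive the extra seats.
Blue receives 3.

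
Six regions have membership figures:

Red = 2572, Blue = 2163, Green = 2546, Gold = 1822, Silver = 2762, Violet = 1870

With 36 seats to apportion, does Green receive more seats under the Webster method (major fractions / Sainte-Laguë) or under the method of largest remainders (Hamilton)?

Webster: Red 7, Blue 6, Green 6, Gold 5, Silver 7, Violet 5.
Hamilton: Red 7, Blue 5, Green 7, Gold 5, Silver 7, Violet 5.
Green gets 6 under Webster and 7 under Hamilton.

Hamilton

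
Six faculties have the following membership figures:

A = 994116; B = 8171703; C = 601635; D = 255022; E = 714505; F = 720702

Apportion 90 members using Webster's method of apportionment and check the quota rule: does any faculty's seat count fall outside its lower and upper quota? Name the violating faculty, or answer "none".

B

Standard quotas: A 7.809, B 64.189, C 4.726, D 2.003, E 5.612, F 5.661.
Webster allocation: A 8, B 63, C 5, D 2, E 6, F 6.
B has quota 64.189 (lower 64, upper 65) but receives 63 — outside the quota interval.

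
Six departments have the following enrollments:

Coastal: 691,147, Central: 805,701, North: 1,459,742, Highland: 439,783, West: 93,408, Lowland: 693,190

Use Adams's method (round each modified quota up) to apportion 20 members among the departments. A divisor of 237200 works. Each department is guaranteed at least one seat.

Coastal 3, Central 4, North 7, Highland 2, West 1, Lowland 3

With modified divisor 237200: modified quotas Coastal 2.914, Central 3.397, North 6.154, Highland 1.854, West 0.394, Lowland 2.922.
Rounding up: Coastal 3, Central 4, North 7, Highland 2, West 1, Lowland 3 (total 20).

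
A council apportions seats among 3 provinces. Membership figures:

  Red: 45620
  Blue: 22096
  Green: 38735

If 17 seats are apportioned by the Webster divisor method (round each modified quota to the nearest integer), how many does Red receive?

Standard divisor 106451/17 ≈ 6261.824; standard quotas: Red 7.285, Blue 3.529, Green 6.186.
Rounding to the nearest integer gives Red 7, Blue 4, Green 6 — total 17, matching the house size, so no adjustment is needed.
Red receives 7.

7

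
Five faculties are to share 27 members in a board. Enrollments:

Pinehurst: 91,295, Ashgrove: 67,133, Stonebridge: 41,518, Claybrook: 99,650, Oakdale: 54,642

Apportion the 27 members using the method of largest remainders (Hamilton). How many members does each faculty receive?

Total 354238; standard divisor 354238/27 ≈ 13119.926.
Standard quotas: Pinehurst 6.9585, Ashgrove 5.1169, Stonebridge 3.1645, Claybrook 7.5953, Oakdale 4.1648.
Lower quotas: Pinehurst 6, Ashgrove 5, Stonebridge 3, Claybrook 7, Oakdale 4 (sum 25, leaving 2 seats).
Remainders in descending order: Pinehurst 0.9585, Claybrook 0.5953, Oakdale 0.1648, Stonebridge 0.1645, Ashgrove 0.1169.
The surplus seats go to Pinehurst, Claybrook.

Pinehurst 7, Ashgrove 5, Stonebridge 3, Claybrook 8, Oakdale 4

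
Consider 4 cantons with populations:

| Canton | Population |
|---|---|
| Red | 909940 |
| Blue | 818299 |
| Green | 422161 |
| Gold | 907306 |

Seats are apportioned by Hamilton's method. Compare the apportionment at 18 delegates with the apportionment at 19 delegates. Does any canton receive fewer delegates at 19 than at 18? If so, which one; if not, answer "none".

Green

At 18 seats: Red 5, Blue 5, Green 3, Gold 5.
At 19 seats: Red 6, Blue 5, Green 2, Gold 6.
Green drops from 3 to 2.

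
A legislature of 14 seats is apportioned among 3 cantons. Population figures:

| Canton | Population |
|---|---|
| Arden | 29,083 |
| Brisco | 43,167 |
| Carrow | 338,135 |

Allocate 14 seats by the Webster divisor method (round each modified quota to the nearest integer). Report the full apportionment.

Arden: 1; Brisco: 1; Carrow: 12

Standard divisor 410385/14 ≈ 29313.214; standard quotas: Arden 0.992, Brisco 1.473, Carrow 11.535.
Rounding to the nearest integer gives Arden 1, Brisco 1, Carrow 12 — total 14, matching the house size, so no adjustment is needed.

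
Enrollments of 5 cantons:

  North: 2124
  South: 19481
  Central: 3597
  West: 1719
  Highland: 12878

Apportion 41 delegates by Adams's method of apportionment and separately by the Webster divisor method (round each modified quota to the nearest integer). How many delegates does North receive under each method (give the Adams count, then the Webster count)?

3 and 2

Adams: North 3, South 19, Central 4, West 2, Highland 13.
Webster: North 2, South 20, Central 4, West 2, Highland 13.
North gets 3 under Adams and 2 under Webster.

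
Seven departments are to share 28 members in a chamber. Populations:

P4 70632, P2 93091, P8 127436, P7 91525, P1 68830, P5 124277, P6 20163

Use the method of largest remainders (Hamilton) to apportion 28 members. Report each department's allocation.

P4: 3, P2: 5, P8: 6, P7: 4, P1: 3, P5: 6, P6: 1

The standard divisor is 595954/28 ≈ 21284.071.
Standard quotas: P4 3.3185, P2 4.3737, P8 5.9874, P7 4.3002, P1 3.2339, P5 5.8390, P6 0.9473.
Lower quotas: P4 3, P2 4, P8 5, P7 4, P1 3, P5 5, P6 0 (sum 24, leaving 4 seats).
Remainders in descending order: P8 0.9874, P6 0.9473, P5 0.8390, P2 0.3737, P4 0.3185, P7 0.3002, P1 0.2339.
Largest remainders: P8, P6, P5, P2 receive the extra seats.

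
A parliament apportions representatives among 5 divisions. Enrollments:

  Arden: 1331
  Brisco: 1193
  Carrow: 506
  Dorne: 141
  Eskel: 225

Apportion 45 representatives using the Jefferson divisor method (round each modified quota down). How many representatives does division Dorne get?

1

Standard divisor 3396/45 ≈ 75.467; standard quotas: Arden 17.637, Brisco 15.808, Carrow 6.705, Dorne 1.868, Eskel 2.981.
Rounding down gives 17, 15, 6, 1, 2 = 41 seats, so the divisor must be adjusted.
With modified divisor 71.4: modified quotas Arden 18.641, Brisco 16.709, Carrow 7.087, Dorne 1.975, Eskel 3.151.
Rounding down: Arden 18, Brisco 16, Carrow 7, Dorne 1, Eskel 3 (total 45).
Dorne receives 1.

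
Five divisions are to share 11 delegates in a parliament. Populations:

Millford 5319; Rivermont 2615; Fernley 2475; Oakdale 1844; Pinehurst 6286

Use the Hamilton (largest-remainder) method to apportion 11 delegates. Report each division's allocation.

Total 18539; standard divisor 18539/11 ≈ 1685.364.
Standard quotas: Millford 3.1560, Rivermont 1.5516, Fernley 1.4685, Oakdale 1.0941, Pinehurst 3.7298.
Lower quotas: Millford 3, Rivermont 1, Fernley 1, Oakdale 1, Pinehurst 3 (sum 9, leaving 2 seats).
Remainders in descending order: Pinehurst 0.7298, Rivermont 0.5516, Fernley 0.4685, Millford 0.1560, Oakdale 0.0941.
Largest remainders: Pinehurst, Rivermont receive the extra seats.

Millford 3; Rivermont 2; Fernley 1; Oakdale 1; Pinehurst 4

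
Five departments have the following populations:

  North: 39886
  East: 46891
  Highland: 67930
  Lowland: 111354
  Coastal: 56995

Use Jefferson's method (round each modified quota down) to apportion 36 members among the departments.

North=4, East=5, Highland=8, Lowland=13, Coastal=6

Standard divisor 323056/36 ≈ 8973.778; standard quotas: North 4.445, East 5.225, Highland 7.570, Lowland 12.409, Coastal 6.351.
Rounding down gives 4, 5, 7, 12, 6 = 34 seats, so the divisor must be adjusted.
With modified divisor 8300: modified quotas North 4.806, East 5.650, Highland 8.184, Lowland 13.416, Coastal 6.867.
Rounding down: North 4, East 5, Highland 8, Lowland 13, Coastal 6 (total 36).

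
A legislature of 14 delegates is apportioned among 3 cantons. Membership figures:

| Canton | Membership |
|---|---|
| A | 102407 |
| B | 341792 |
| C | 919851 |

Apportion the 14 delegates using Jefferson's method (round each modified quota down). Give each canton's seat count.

Standard divisor 1364050/14 ≈ 97432.143; standard quotas: A 1.051, B 3.508, C 9.441.
Rounding down gives 1, 3, 9 = 13 seats, so the divisor must be adjusted.
With modified divisor 88700: modified quotas A 1.155, B 3.853, C 10.370.
Rounding down: A 1, B 3, C 10 (total 14).

A: 1, B: 3, C: 10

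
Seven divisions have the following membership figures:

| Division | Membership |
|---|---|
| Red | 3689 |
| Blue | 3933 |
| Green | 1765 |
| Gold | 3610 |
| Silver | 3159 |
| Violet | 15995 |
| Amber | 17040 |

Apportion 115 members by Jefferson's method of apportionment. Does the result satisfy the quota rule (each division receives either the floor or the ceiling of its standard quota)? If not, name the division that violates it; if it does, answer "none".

Amber

Standard quotas: Red 8.624, Blue 9.195, Green 4.126, Gold 8.440, Silver 7.385, Violet 37.394, Amber 39.837.
Jefferson allocation: Red 8, Blue 9, Green 4, Gold 8, Silver 7, Violet 38, Amber 41.
Amber has quota 39.837 (lower 39, upper 40) but receives 41 — outside the quota interval.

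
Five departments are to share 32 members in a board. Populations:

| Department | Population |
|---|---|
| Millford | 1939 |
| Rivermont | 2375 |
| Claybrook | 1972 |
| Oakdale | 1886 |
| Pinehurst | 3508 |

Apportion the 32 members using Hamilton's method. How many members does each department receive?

Total 11680; standard divisor 11680/32 = 365.
Standard quotas: Millford 5.312, Rivermont 6.507, Claybrook 5.403, Oakdale 5.167, Pinehurst 9.611.
Lower quotas: Millford 5, Rivermont 6, Claybrook 5, Oakdale 5, Pinehurst 9 (sum 30, leaving 2 seats).
Remainders in descending order: Pinehurst 0.611, Rivermont 0.507, Claybrook 0.403, Millford 0.312, Oakdale 0.167.
The surplus seats go to Pinehurst, Rivermont.

Millford 5, Rivermont 7, Claybrook 5, Oakdale 5, Pinehurst 10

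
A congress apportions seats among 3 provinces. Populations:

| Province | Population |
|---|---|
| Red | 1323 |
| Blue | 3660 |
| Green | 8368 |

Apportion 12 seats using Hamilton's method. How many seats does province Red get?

Standard divisor: 13351 ÷ 12 ≈ 1112.583.
Standard quotas: Red 1.1891, Blue 3.2896, Green 7.5212.
Lower quotas: Red 1, Blue 3, Green 7 (sum 11, leaving 1 seat).
Remainders in descending order: Green 0.5212, Blue 0.2896, Red 0.1891.
Largest remainder: Green receives the extra seat.
Red receives 1.

1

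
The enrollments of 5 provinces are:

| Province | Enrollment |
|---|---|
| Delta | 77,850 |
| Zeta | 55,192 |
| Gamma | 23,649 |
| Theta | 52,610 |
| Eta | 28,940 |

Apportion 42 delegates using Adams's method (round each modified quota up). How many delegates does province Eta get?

Standard divisor 238241/42 ≈ 5672.405; standard quotas: Delta 13.724, Zeta 9.730, Gamma 4.169, Theta 9.275, Eta 5.102.
Rounding up gives 14, 10, 5, 10, 6 = 45 seats, so the divisor must be adjusted.
With modified divisor 5950: modified quotas Delta 13.084, Zeta 9.276, Gamma 3.975, Theta 8.842, Eta 4.864.
Rounding up: Delta 14, Zeta 10, Gamma 4, Theta 9, Eta 5 (total 42).
Eta receives 5.

5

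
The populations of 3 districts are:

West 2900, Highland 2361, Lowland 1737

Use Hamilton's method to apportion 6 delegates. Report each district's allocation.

Standard divisor: 6998 ÷ 6 ≈ 1166.333.
Standard quotas: West 2.486, Highland 2.024, Lowland 1.489.
Lower quotas: West 2, Highland 2, Lowland 1 (sum 5, leaving 1 seat).
Remainders in descending order: Lowland 0.489, West 0.486, Highland 0.024.
The surplus seat goes to Lowland.

West: 2; Highland: 2; Lowland: 2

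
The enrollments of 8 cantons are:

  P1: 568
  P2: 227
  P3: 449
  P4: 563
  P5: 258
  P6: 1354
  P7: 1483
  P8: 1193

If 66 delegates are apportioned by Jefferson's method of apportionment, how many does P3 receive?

Standard divisor 6095/66 ≈ 92.348; standard quotas: P1 6.151, P2 2.458, P3 4.862, P4 6.096, P5 2.794, P6 14.662, P7 16.059, P8 12.918.
Rounding down gives 6, 2, 4, 6, 2, 14, 16, 12 = 62 seats, so the divisor must be adjusted.
With modified divisor 87: modified quotas P1 6.529, P2 2.609, P3 5.161, P4 6.471, P5 2.966, P6 15.563, P7 17.046, P8 13.713.
Rounding down: P1 6, P2 2, P3 5, P4 6, P5 2, P6 15, P7 17, P8 13 (total 66).
P3 receives 5.

5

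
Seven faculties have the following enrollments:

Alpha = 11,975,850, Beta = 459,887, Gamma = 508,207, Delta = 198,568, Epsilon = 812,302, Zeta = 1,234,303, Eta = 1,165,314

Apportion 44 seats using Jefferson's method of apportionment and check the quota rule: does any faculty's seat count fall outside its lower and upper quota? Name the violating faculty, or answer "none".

Alpha

Standard quotas: Alpha 32.220, Beta 1.237, Gamma 1.367, Delta 0.534, Epsilon 2.185, Zeta 3.321, Eta 3.135.
Jefferson allocation: Alpha 34, Beta 1, Gamma 1, Delta 0, Epsilon 2, Zeta 3, Eta 3.
Alpha has quota 32.220 (lower 32, upper 33) but receives 34 — outside the quota interval.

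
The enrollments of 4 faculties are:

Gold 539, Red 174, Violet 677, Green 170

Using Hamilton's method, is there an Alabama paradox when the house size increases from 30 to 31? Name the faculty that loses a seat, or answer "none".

none

At 30 seats: Gold 11, Red 3, Violet 13, Green 3.
At 31 seats: Gold 11, Red 4, Violet 13, Green 3.
No faculty's allocation decreased.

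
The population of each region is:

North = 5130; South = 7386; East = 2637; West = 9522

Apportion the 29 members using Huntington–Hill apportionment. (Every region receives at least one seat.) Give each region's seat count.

North: 6, South: 9, East: 3, West: 11

With divisor 850: modified quotas North 6.035, South 8.689, East 3.102, West 11.202.
Geometric-mean thresholds: North √(6·7)=6.481, South √(8·9)=8.485, East √(3·4)=3.464, West √(11·12)=11.489.
Each quota rounded against its threshold gives North 6, South 9, East 3, West 11 (total 29).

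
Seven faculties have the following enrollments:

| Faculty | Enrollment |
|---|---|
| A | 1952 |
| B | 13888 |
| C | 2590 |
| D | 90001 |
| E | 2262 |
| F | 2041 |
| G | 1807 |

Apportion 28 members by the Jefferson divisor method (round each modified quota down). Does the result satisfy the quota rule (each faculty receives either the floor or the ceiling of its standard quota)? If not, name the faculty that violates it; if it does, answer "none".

Standard quotas: A 0.477, B 3.395, C 0.633, D 22.001, E 0.553, F 0.499, G 0.442.
Jefferson allocation: A 0, B 3, C 0, D 25, E 0, F 0, G 0.
D has quota 22.001 (lower 22, upper 23) but receives 25 — outside the quota interval.

D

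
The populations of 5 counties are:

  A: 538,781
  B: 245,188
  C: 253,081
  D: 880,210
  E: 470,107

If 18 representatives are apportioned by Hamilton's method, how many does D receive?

7

Standard divisor: 2387367 ÷ 18 ≈ 132631.5.
Standard quotas: A 4.0622, B 1.8486, C 1.9082, D 6.6365, E 3.5445.
Lower quotas: A 4, B 1, C 1, D 6, E 3 (sum 15, leaving 3 seats).
Remainders in descending order: C 0.9082, B 0.8486, D 0.6365, E 0.5445, A 0.0622.
The surplus seats go to C, B, D.
D receives 7.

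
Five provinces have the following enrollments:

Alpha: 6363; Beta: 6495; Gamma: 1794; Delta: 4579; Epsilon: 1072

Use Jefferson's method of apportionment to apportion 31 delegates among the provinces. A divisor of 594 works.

With modified divisor 594: modified quotas Alpha 10.712, Beta 10.934, Gamma 3.020, Delta 7.709, Epsilon 1.805.
Rounding down: Alpha 10, Beta 10, Gamma 3, Delta 7, Epsilon 1 (total 31).

Alpha 10, Beta 10, Gamma 3, Delta 7, Epsilon 1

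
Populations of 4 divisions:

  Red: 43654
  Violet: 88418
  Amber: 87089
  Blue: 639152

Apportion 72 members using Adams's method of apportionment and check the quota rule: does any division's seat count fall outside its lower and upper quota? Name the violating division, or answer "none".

Blue

Standard quotas: Red 3.662, Violet 7.417, Amber 7.306, Blue 53.616.
Adams allocation: Red 4, Violet 8, Amber 8, Blue 52.
Blue has quota 53.616 (lower 53, upper 54) but receives 52 — outside the quota interval.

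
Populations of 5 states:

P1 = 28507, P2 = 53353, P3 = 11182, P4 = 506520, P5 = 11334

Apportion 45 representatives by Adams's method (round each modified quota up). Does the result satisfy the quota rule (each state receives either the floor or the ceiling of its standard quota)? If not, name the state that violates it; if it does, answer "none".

Standard quotas: P1 2.100, P2 3.930, P3 0.824, P4 37.311, P5 0.835.
Adams allocation: P1 3, P2 4, P3 1, P4 36, P5 1.
P4 has quota 37.311 (lower 37, upper 38) but receives 36 — outside the quota interval.

P4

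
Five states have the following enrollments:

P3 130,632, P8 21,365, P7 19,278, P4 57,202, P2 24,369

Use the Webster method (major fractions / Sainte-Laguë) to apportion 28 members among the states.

Standard divisor 252846/28 ≈ 9030.214; standard quotas: P3 14.466, P8 2.366, P7 2.135, P4 6.335, P2 2.699.
Rounding to the nearest integer gives 14, 2, 2, 6, 3 = 27 seats, so the divisor must be adjusted.
With modified divisor 8900: modified quotas P3 14.678, P8 2.401, P7 2.166, P4 6.427, P2 2.738.
Rounding to the nearest integer: P3 15, P8 2, P7 2, P4 6, P2 3 (total 28).

P3 15, P8 2, P7 2, P4 6, P2 3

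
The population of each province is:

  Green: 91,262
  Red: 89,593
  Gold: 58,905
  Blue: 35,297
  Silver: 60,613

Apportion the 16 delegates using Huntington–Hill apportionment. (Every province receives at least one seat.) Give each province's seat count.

With divisor 22227: modified quotas Green 4.106, Red 4.031, Gold 2.650, Blue 1.588, Silver 2.727.
Geometric-mean thresholds: Green √(4·5)=4.472, Red √(4·5)=4.472, Gold √(2·3)=2.449, Blue √(1·2)=1.414, Silver √(2·3)=2.449.
Each quota rounded against its threshold gives Green 4, Red 4, Gold 3, Blue 2, Silver 3 (total 16).

Green 4, Red 4, Gold 3, Blue 2, Silver 3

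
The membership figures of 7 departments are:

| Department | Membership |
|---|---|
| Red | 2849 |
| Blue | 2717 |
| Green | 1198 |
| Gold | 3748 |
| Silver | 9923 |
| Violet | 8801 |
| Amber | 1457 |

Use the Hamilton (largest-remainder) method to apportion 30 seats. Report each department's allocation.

The standard divisor is 30693/30 ≈ 1023.1.
Standard quotas: Red 2.7847, Blue 2.6557, Green 1.1710, Gold 3.6634, Silver 9.6990, Violet 8.6023, Amber 1.4241.
Lower quotas: Red 2, Blue 2, Green 1, Gold 3, Silver 9, Violet 8, Amber 1 (sum 26, leaving 4 seats).
Remainders in descending order: Red 0.7847, Silver 0.6990, Gold 0.6634, Blue 0.6557, Violet 0.6023, Amber 0.4241, Green 0.1710.
Largest remainders: Red, Silver, Gold, Blue receive the extra seats.

Red=3, Blue=3, Green=1, Gold=4, Silver=10, Violet=8, Amber=1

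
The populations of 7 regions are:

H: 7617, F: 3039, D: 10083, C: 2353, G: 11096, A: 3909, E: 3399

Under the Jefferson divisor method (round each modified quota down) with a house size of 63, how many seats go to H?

Standard divisor 41496/63 ≈ 658.667; standard quotas: H 11.564, F 4.614, D 15.308, C 3.572, G 16.846, A 5.935, E 5.160.
Rounding down gives 11, 4, 15, 3, 16, 5, 5 = 59 seats, so the divisor must be adjusted.
With modified divisor 620: modified quotas H 12.285, F 4.902, D 16.263, C 3.795, G 17.897, A 6.305, E 5.482.
Rounding down: H 12, F 4, D 16, C 3, G 17, A 6, E 5 (total 63).
H receives 12.

12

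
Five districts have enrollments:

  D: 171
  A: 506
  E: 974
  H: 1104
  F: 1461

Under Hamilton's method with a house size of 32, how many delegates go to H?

8

The standard divisor is 4216/32 ≈ 131.75.
Standard quotas: D 1.298, A 3.841, E 7.393, H 8.380, F 11.089.
Lower quotas: D 1, A 3, E 7, H 8, F 11 (sum 30, leaving 2 seats).
Remainders in descending order: A 0.841, E 0.393, H 0.380, D 0.298, F 0.089.
The surplus seats go to A, E.
H receives 8.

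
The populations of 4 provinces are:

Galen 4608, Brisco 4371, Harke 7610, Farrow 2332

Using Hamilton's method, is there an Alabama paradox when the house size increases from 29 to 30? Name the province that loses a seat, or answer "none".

none

At 29 seats: Galen 7, Brisco 7, Harke 12, Farrow 3.
At 30 seats: Galen 7, Brisco 7, Harke 12, Farrow 4.
No province's allocation decreased.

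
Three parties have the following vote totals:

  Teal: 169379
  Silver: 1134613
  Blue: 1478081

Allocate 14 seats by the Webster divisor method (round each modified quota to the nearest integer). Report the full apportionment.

Teal=1, Silver=6, Blue=7

Standard divisor 2782073/14 ≈ 198719.5; standard quotas: Teal 0.852, Silver 5.710, Blue 7.438.
Rounding to the nearest integer gives Teal 1, Silver 6, Blue 7 — total 14, matching the house size, so no adjustment is needed.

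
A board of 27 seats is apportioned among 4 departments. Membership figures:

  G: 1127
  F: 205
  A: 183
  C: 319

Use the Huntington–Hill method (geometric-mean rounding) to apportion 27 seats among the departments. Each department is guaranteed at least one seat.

With divisor 70: modified quotas G 16.100, F 2.929, A 2.614, C 4.557.
Geometric-mean thresholds: G √(16·17)=16.492, F √(2·3)=2.449, A √(2·3)=2.449, C √(4·5)=4.472.
Each quota rounded against its threshold gives G 16, F 3, A 3, C 5 (total 27).

G: 16, F: 3, A: 3, C: 5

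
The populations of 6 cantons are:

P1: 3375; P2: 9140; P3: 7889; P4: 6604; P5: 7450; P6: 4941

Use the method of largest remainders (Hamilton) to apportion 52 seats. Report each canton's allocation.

The standard divisor is 39399/52 ≈ 757.673.
Standard quotas: P1 4.4544, P2 12.0633, P3 10.4121, P4 8.7162, P5 9.8327, P6 6.5213.
Lower quotas: P1 4, P2 12, P3 10, P4 8, P5 9, P6 6 (sum 49, leaving 3 seats).
Remainders in descending order: P5 0.8327, P4 0.7162, P6 0.5213, P1 0.4544, P3 0.4121, P2 0.0633.
Largest remainders: P5, P4, P6 receive the extra seats.

P1 4, P2 12, P3 10, P4 9, P5 10, P6 7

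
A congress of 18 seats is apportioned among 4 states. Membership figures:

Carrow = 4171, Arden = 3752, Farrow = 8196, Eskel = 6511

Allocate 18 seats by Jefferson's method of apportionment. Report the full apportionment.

Carrow 3; Arden 3; Farrow 7; Eskel 5

Standard divisor 22630/18 ≈ 1257.222; standard quotas: Carrow 3.318, Arden 2.984, Farrow 6.519, Eskel 5.179.
Rounding down gives 3, 2, 6, 5 = 16 seats, so the divisor must be adjusted.
With modified divisor 1100: modified quotas Carrow 3.792, Arden 3.411, Farrow 7.451, Eskel 5.919.
Rounding down: Carrow 3, Arden 3, Farrow 7, Eskel 5 (total 18).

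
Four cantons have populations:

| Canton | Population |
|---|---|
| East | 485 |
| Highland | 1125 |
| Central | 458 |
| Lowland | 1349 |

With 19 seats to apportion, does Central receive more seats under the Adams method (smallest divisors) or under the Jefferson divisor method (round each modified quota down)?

Adams: East 3, Highland 6, Central 3, Lowland 7.
Jefferson: East 3, Highland 6, Central 2, Lowland 8.
Central gets 3 under Adams and 2 under Jefferson.

Adams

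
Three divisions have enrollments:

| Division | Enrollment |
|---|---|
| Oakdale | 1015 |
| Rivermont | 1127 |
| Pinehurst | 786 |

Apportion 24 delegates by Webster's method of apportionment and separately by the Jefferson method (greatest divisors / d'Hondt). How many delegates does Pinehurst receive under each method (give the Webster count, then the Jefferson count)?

Webster: Oakdale 8, Rivermont 9, Pinehurst 7.
Jefferson: Oakdale 9, Rivermont 9, Pinehurst 6.
Pinehurst gets 7 under Webster and 6 under Jefferson.

7 and 6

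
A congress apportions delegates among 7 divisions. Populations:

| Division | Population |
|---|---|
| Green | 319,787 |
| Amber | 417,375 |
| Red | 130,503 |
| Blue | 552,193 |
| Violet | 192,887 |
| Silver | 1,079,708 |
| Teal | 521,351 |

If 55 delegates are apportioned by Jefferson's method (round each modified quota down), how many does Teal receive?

Standard divisor 3213804/55 ≈ 58432.8; standard quotas: Green 5.473, Amber 7.143, Red 2.233, Blue 9.450, Violet 3.301, Silver 18.478, Teal 8.922.
Rounding down gives 5, 7, 2, 9, 3, 18, 8 = 52 seats, so the divisor must be adjusted.
With modified divisor 54600: modified quotas Green 5.857, Amber 7.644, Red 2.390, Blue 10.113, Violet 3.533, Silver 19.775, Teal 9.549.
Rounding down: Green 5, Amber 7, Red 2, Blue 10, Violet 3, Silver 19, Teal 9 (total 55).
Teal receives 9.

9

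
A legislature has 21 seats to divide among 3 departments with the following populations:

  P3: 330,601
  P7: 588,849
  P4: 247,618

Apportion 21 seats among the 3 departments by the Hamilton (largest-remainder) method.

P3 6; P7 11; P4 4

Standard divisor: 1167068 ÷ 21 ≈ 55574.667.
Standard quotas: P3 5.9488, P7 10.5956, P4 4.4556.
Lower quotas: P3 5, P7 10, P4 4 (sum 19, leaving 2 seats).
Remainders in descending order: P3 0.9488, P7 0.5956, P4 0.4556.
The surplus seats go to P3, P7.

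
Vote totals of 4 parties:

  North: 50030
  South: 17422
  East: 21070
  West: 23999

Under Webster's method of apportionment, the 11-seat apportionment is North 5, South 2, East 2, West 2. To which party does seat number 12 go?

West

Priority for the next seat is population ÷ (current seats + 0.5).
Priorities: North 9096.364, South 6968.800, East 8428.000, West 9599.600.
Highest priority: West.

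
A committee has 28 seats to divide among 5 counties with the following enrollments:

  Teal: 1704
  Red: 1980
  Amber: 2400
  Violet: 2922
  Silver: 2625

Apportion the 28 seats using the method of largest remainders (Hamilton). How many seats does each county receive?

Teal 4, Red 5, Amber 6, Violet 7, Silver 6

Standard divisor: 11631 ÷ 28 ≈ 415.393.
Standard quotas: Teal 4.102, Red 4.767, Amber 5.778, Violet 7.034, Silver 6.319.
Lower quotas: Teal 4, Red 4, Amber 5, Violet 7, Silver 6 (sum 26, leaving 2 seats).
Remainders in descending order: Amber 0.778, Red 0.767, Silver 0.319, Teal 0.102, Violet 0.034.
The surplus seats go to Amber, Red.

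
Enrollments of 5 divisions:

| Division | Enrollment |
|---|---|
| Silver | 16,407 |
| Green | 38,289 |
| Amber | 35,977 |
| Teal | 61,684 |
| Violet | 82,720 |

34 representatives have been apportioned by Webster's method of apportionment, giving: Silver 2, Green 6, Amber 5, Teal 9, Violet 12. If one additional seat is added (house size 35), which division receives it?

Priority for the next seat is population ÷ (current seats + 0.5).
Priorities: Silver 6562.800, Green 5890.615, Amber 6541.273, Teal 6493.053, Violet 6617.600.
Highest priority: Violet.

Violet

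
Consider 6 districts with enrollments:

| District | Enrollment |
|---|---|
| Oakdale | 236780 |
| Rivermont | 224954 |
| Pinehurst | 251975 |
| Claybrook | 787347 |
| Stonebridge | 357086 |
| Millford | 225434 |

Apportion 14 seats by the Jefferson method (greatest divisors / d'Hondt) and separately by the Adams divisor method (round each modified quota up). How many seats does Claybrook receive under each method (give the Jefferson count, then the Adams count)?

Jefferson: Oakdale 1, Rivermont 1, Pinehurst 2, Claybrook 6, Stonebridge 3, Millford 1.
Adams: Oakdale 2, Rivermont 2, Pinehurst 2, Claybrook 4, Stonebridge 2, Millford 2.
Claybrook gets 6 under Jefferson and 4 under Adams.

6 and 4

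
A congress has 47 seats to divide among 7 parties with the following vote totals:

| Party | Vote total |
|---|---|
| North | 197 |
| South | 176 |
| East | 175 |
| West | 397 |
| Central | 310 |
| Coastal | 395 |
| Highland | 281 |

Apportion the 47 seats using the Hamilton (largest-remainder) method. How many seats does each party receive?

Total 1931; standard divisor 1931/47 ≈ 41.085.
Standard quotas: North 4.795, South 4.284, East 4.259, West 9.663, Central 7.545, Coastal 9.614, Highland 6.839.
Lower quotas: North 4, South 4, East 4, West 9, Central 7, Coastal 9, Highland 6 (sum 43, leaving 4 seats).
Remainders in descending order: Highland 0.839, North 0.795, West 0.663, Coastal 0.614, Central 0.545, South 0.284, East 0.259.
Largest remainders: Highland, North, West, Coastal receive the extra seats.

North=5, South=4, East=4, West=10, Central=7, Coastal=10, Highland=7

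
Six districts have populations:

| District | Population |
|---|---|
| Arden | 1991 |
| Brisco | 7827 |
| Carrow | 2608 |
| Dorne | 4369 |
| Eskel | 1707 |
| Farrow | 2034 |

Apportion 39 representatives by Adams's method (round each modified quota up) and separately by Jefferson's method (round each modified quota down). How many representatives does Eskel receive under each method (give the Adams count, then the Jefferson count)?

Adams: Arden 4, Brisco 14, Carrow 5, Dorne 8, Eskel 4, Farrow 4.
Jefferson: Arden 4, Brisco 15, Carrow 5, Dorne 8, Eskel 3, Farrow 4.
Eskel gets 4 under Adams and 3 under Jefferson.

4 and 3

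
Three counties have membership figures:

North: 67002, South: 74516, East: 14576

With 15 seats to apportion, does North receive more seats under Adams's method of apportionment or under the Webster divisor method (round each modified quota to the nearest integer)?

Adams: North 6, South 7, East 2.
Webster: North 7, South 7, East 1.
North gets 6 under Adams and 7 under Webster.

Webster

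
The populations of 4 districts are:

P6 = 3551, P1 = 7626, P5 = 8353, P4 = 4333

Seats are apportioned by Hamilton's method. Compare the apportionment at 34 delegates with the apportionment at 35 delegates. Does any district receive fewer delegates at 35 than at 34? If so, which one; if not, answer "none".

none

At 34 seats: P6 5, P1 11, P5 12, P4 6.
At 35 seats: P6 5, P1 11, P5 12, P4 7.
No district's allocation decreased.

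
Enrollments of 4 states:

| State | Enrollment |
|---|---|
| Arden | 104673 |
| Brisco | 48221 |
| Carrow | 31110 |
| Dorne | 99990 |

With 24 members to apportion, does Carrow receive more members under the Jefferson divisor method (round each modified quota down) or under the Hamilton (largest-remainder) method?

Jefferson: Arden 9, Brisco 4, Carrow 2, Dorne 9.
Hamilton: Arden 9, Brisco 4, Carrow 3, Dorne 8.
Carrow gets 2 under Jefferson and 3 under Hamilton.

Hamilton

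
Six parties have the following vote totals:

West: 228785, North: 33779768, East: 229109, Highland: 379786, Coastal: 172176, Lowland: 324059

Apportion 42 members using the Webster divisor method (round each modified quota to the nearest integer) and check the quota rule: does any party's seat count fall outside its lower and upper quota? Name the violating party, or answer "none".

Standard quotas: West 0.274, North 40.404, East 0.274, Highland 0.454, Coastal 0.206, Lowland 0.388.
Webster allocation: West 0, North 42, East 0, Highland 0, Coastal 0, Lowland 0.
North has quota 40.404 (lower 40, upper 41) but receives 42 — outside the quota interval.

North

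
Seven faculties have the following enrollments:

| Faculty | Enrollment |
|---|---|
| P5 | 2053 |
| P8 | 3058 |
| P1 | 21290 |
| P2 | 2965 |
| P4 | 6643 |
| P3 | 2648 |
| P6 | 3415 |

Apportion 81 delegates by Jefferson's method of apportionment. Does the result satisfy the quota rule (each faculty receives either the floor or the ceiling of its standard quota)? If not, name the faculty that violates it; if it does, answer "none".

P1

Standard quotas: P5 3.953, P8 5.887, P1 40.989, P2 5.708, P4 12.790, P3 5.098, P6 6.575.
Jefferson allocation: P5 4, P8 6, P1 42, P2 5, P4 13, P3 5, P6 6.
P1 has quota 40.989 (lower 40, upper 41) but receives 42 — outside the quota interval.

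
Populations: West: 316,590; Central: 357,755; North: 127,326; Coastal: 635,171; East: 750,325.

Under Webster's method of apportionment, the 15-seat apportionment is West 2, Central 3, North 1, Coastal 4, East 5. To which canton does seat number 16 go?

Coastal

Priority for the next seat is population ÷ (current seats + 0.5).
Priorities: West 126636.000, Central 102215.714, North 84884.000, Coastal 141149.111, East 136422.727.
Highest priority: Coastal.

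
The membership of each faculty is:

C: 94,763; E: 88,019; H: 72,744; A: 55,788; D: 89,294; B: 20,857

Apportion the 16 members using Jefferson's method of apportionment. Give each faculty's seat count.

Standard divisor 421465/16 ≈ 26341.562; standard quotas: C 3.597, E 3.341, H 2.762, A 2.118, D 3.390, B 0.792.
Rounding down gives 3, 3, 2, 2, 3, 0 = 13 seats, so the divisor must be adjusted.
With modified divisor 22200: modified quotas C 4.269, E 3.965, H 3.277, A 2.513, D 4.022, B 0.940.
Rounding down: C 4, E 3, H 3, A 2, D 4, B 0 (total 16).

C 4, E 3, H 3, A 2, D 4, B 0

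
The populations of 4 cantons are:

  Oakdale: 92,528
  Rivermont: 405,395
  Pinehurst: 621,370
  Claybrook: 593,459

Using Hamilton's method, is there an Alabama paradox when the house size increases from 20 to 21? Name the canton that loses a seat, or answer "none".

At 20 seats: Oakdale 1, Rivermont 5, Pinehurst 7, Claybrook 7.
At 21 seats: Oakdale 1, Rivermont 5, Pinehurst 8, Claybrook 7.
No canton's allocation decreased.

none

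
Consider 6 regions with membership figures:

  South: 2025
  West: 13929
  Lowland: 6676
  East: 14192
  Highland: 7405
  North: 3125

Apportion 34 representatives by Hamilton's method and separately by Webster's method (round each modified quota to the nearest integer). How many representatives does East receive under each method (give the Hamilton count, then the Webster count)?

10 and 11

Hamilton: South 2, West 10, Lowland 5, East 10, Highland 5, North 2.
Webster: South 1, West 10, Lowland 5, East 11, Highland 5, North 2.
East gets 10 under Hamilton and 11 under Webster.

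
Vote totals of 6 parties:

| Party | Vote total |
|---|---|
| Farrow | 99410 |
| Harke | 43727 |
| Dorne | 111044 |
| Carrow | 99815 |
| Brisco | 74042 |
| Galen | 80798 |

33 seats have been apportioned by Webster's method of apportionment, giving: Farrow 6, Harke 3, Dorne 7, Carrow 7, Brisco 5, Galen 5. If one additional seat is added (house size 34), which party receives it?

Priority for the next seat is population ÷ (current seats + 0.5).
Priorities: Farrow 15293.846, Harke 12493.429, Dorne 14805.867, Carrow 13308.667, Brisco 13462.182, Galen 14690.545.
Highest priority: Farrow.

Farrow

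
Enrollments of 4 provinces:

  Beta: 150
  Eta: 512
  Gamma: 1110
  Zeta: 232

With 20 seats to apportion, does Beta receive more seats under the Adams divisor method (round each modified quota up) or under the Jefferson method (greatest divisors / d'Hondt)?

Adams

Adams: Beta 2, Eta 5, Gamma 10, Zeta 3.
Jefferson: Beta 1, Eta 5, Gamma 12, Zeta 2.
Beta gets 2 under Adams and 1 under Jefferson.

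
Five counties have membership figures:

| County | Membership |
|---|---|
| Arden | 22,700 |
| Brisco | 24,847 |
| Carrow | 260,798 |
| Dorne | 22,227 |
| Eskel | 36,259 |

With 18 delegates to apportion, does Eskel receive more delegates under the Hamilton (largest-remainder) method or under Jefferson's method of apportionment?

Hamilton

Hamilton: Arden 1, Brisco 1, Carrow 13, Dorne 1, Eskel 2.
Jefferson: Arden 1, Brisco 1, Carrow 14, Dorne 1, Eskel 1.
Eskel gets 2 under Hamilton and 1 under Jefferson.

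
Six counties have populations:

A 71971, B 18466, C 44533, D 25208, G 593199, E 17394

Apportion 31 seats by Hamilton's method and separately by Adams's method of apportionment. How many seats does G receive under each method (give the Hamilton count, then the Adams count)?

24 and 23

Hamilton: A 3, B 1, C 2, D 1, G 24, E 0.
Adams: A 3, B 1, C 2, D 1, G 23, E 1.
G gets 24 under Hamilton and 23 under Adams.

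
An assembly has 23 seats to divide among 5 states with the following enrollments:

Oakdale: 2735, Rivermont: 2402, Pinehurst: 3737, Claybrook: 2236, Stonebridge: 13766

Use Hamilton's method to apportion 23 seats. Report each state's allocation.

Standard divisor: 24876 ÷ 23 ≈ 1081.565.
Standard quotas: Oakdale 2.5287, Rivermont 2.2209, Pinehurst 3.4552, Claybrook 2.0674, Stonebridge 12.7279.
Lower quotas: Oakdale 2, Rivermont 2, Pinehurst 3, Claybrook 2, Stonebridge 12 (sum 21, leaving 2 seats).
Remainders in descending order: Stonebridge 0.7279, Oakdale 0.5287, Pinehurst 0.4552, Rivermont 0.2209, Claybrook 0.0674.
The surplus seats go to Stonebridge, Oakdale.

Oakdale 3, Rivermont 2, Pinehurst 3, Claybrook 2, Stonebridge 13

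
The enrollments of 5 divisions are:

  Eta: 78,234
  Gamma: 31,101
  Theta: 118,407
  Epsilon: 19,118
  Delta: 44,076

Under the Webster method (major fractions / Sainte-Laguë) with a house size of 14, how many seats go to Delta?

2

Standard divisor 290936/14 ≈ 20781.143; standard quotas: Eta 3.765, Gamma 1.497, Theta 5.698, Epsilon 0.920, Delta 2.121.
Rounding to the nearest integer gives Eta 4, Gamma 1, Theta 6, Epsilon 1, Delta 2 — total 14, matching the house size, so no adjustment is needed.
Delta receives 2.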